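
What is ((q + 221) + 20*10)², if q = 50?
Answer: 221841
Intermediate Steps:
((q + 221) + 20*10)² = ((50 + 221) + 20*10)² = (271 + 200)² = 471² = 221841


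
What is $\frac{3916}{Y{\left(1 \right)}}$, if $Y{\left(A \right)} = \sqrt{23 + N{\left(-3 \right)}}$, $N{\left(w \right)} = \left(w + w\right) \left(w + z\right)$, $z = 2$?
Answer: $\frac{3916 \sqrt{29}}{29} \approx 727.18$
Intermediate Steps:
$N{\left(w \right)} = 2 w \left(2 + w\right)$ ($N{\left(w \right)} = \left(w + w\right) \left(w + 2\right) = 2 w \left(2 + w\right)$)
$Y{\left(A \right)} = \sqrt{29}$ ($Y{\left(A \right)} = \sqrt{23 + 2 \left(-3\right) \left(2 - 3\right)} = \sqrt{23 + 2 \left(-3\right) \left(-1\right)} = \sqrt{23 + 6} = \sqrt{29}$)
$\frac{3916}{Y{\left(1 \right)}} = \frac{3916}{\sqrt{29}} = 3916 \frac{\sqrt{29}}{29} = \frac{3916 \sqrt{29}}{29}$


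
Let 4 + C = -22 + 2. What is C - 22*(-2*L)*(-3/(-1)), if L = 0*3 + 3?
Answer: 372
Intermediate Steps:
L = 3 (L = 0 + 3 = 3)
C = -24 (C = -4 + (-22 + 2) = -4 - 20 = -24)
C - 22*(-2*L)*(-3/(-1)) = -24 - 22*(-2*3)*(-3/(-1)) = -24 - (-132)*(-3*(-1)) = -24 - (-132)*3 = -24 - 22*(-18) = -24 + 396 = 372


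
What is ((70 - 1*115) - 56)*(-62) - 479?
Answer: 5783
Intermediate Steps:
((70 - 1*115) - 56)*(-62) - 479 = ((70 - 115) - 56)*(-62) - 479 = (-45 - 56)*(-62) - 479 = -101*(-62) - 479 = 6262 - 479 = 5783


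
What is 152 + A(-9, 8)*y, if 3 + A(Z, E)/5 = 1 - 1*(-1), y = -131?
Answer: 807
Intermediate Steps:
A(Z, E) = -5 (A(Z, E) = -15 + 5*(1 - 1*(-1)) = -15 + 5*(1 + 1) = -15 + 5*2 = -15 + 10 = -5)
152 + A(-9, 8)*y = 152 - 5*(-131) = 152 + 655 = 807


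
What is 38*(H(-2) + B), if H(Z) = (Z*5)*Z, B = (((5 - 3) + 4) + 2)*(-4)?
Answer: -456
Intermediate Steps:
B = -32 (B = ((2 + 4) + 2)*(-4) = (6 + 2)*(-4) = 8*(-4) = -32)
H(Z) = 5*Z² (H(Z) = (5*Z)*Z = 5*Z²)
38*(H(-2) + B) = 38*(5*(-2)² - 32) = 38*(5*4 - 32) = 38*(20 - 32) = 38*(-12) = -456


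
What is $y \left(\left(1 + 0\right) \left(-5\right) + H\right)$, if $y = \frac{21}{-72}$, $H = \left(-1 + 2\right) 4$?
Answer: $\frac{7}{24} \approx 0.29167$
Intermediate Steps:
$H = 4$ ($H = 1 \cdot 4 = 4$)
$y = - \frac{7}{24}$ ($y = 21 \left(- \frac{1}{72}\right) = - \frac{7}{24} \approx -0.29167$)
$y \left(\left(1 + 0\right) \left(-5\right) + H\right) = - \frac{7 \left(\left(1 + 0\right) \left(-5\right) + 4\right)}{24} = - \frac{7 \left(1 \left(-5\right) + 4\right)}{24} = - \frac{7 \left(-5 + 4\right)}{24} = \left(- \frac{7}{24}\right) \left(-1\right) = \frac{7}{24}$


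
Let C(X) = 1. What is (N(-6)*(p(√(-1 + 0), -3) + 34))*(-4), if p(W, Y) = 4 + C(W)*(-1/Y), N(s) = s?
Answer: 920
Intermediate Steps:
p(W, Y) = 4 - 1/Y (p(W, Y) = 4 + 1*(-1/Y) = 4 - 1/Y)
(N(-6)*(p(√(-1 + 0), -3) + 34))*(-4) = -6*((4 - 1/(-3)) + 34)*(-4) = -6*((4 - 1*(-⅓)) + 34)*(-4) = -6*((4 + ⅓) + 34)*(-4) = -6*(13/3 + 34)*(-4) = -6*115/3*(-4) = -230*(-4) = 920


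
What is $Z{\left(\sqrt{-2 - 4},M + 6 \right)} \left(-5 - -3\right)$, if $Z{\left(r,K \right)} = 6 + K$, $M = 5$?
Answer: $-34$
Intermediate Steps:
$Z{\left(\sqrt{-2 - 4},M + 6 \right)} \left(-5 - -3\right) = \left(6 + \left(5 + 6\right)\right) \left(-5 - -3\right) = \left(6 + 11\right) \left(-5 + 3\right) = 17 \left(-2\right) = -34$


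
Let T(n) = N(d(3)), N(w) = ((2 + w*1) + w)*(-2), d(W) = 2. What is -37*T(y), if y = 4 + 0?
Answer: 444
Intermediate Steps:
y = 4
N(w) = -4 - 4*w (N(w) = ((2 + w) + w)*(-2) = (2 + 2*w)*(-2) = -4 - 4*w)
T(n) = -12 (T(n) = -4 - 4*2 = -4 - 8 = -12)
-37*T(y) = -37*(-12) = 444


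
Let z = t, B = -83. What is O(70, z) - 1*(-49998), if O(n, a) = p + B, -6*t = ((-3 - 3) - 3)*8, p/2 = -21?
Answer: 49873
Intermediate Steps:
p = -42 (p = 2*(-21) = -42)
t = 12 (t = -((-3 - 3) - 3)*8/6 = -(-6 - 3)*8/6 = -(-3)*8/2 = -⅙*(-72) = 12)
z = 12
O(n, a) = -125 (O(n, a) = -42 - 83 = -125)
O(70, z) - 1*(-49998) = -125 - 1*(-49998) = -125 + 49998 = 49873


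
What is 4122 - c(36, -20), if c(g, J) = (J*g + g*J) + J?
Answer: 5582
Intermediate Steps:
c(g, J) = J + 2*J*g (c(g, J) = (J*g + J*g) + J = 2*J*g + J = J + 2*J*g)
4122 - c(36, -20) = 4122 - (-20)*(1 + 2*36) = 4122 - (-20)*(1 + 72) = 4122 - (-20)*73 = 4122 - 1*(-1460) = 4122 + 1460 = 5582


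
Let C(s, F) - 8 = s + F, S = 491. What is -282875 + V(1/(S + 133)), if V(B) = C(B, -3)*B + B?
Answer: -110144732255/389376 ≈ -2.8288e+5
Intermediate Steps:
C(s, F) = 8 + F + s (C(s, F) = 8 + (s + F) = 8 + (F + s) = 8 + F + s)
V(B) = B + B*(5 + B) (V(B) = (8 - 3 + B)*B + B = (5 + B)*B + B = B*(5 + B) + B = B + B*(5 + B))
-282875 + V(1/(S + 133)) = -282875 + (6 + 1/(491 + 133))/(491 + 133) = -282875 + (6 + 1/624)/624 = -282875 + (1/624)*(3745/624) = -282875 + 3745/389376 = -110144732255/389376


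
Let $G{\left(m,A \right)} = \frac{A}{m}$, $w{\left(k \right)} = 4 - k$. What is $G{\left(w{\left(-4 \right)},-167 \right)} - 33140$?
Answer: $- \frac{265287}{8} \approx -33161.0$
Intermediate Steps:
$G{\left(w{\left(-4 \right)},-167 \right)} - 33140 = - \frac{167}{4 - -4} - 33140 = - \frac{167}{4 + 4} - 33140 = - \frac{167}{8} - 33140 = - \frac{265287}{8}$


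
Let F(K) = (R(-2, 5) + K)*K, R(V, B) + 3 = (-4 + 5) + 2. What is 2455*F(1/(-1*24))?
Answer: 2455/576 ≈ 4.2622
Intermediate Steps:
R(V, B) = 0 (R(V, B) = -3 + ((-4 + 5) + 2) = -3 + (1 + 2) = -3 + 3 = 0)
F(K) = K² (F(K) = (0 + K)*K = K*K = K²)
2455*F(1/(-1*24)) = 2455*(1/(-1*24))² = 2455*(1/(-24))² = 2455*(-1/24)² = 2455*(1/576) = 2455/576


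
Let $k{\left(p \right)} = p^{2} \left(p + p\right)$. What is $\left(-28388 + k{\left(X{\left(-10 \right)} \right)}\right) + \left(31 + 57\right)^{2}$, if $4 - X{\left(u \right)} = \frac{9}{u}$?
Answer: $- \frac{10204351}{500} \approx -20409.0$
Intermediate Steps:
$X{\left(u \right)} = 4 - \frac{9}{u}$
$k{\left(p \right)} = 2 p^{3}$ ($k{\left(p \right)} = p^{2} \cdot 2 p = 2 p^{3}$)
$\left(-28388 + k{\left(X{\left(-10 \right)} \right)}\right) + \left(31 + 57\right)^{2} = \left(-28388 + 2 \left(4 - \frac{9}{-10}\right)^{3}\right) + \left(31 + 57\right)^{2} = \left(-28388 + 2 \left(4 - - \frac{9}{10}\right)^{3}\right) + 88^{2} = \left(-28388 + 2 \left(4 + \frac{9}{10}\right)^{3}\right) + 7744 = \left(-28388 + 2 \left(\frac{49}{10}\right)^{3}\right) + 7744 = \left(-28388 + 2 \cdot \frac{117649}{1000}\right) + 7744 = \left(-28388 + \frac{117649}{500}\right) + 7744 = - \frac{14076351}{500} + 7744 = - \frac{10204351}{500}$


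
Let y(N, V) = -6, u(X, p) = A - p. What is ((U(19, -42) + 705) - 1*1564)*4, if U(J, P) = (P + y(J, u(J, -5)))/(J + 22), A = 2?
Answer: -141068/41 ≈ -3440.7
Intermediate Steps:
u(X, p) = 2 - p
U(J, P) = (-6 + P)/(22 + J) (U(J, P) = (P - 6)/(J + 22) = (-6 + P)/(22 + J))
((U(19, -42) + 705) - 1*1564)*4 = (((-6 - 42)/(22 + 19) + 705) - 1*1564)*4 = ((-48/41 + 705) - 1564)*4 = (28857/41 - 1564)*4 = -35267/41*4 = -141068/41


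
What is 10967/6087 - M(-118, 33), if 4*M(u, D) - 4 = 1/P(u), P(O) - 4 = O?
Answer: 743789/925224 ≈ 0.80390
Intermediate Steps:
P(O) = 4 + O
M(u, D) = 1 + 1/(4*(4 + u))
10967/6087 - M(-118, 33) = 10967/6087 - (17/4 - 118)/(4 - 118) = 10967*(1/6087) - (-455)/((-114)*4) = 10967/6087 - (-1)*(-455)/(114*4) = 10967/6087 - 1*455/456 = 10967/6087 - 455/456 = 743789/925224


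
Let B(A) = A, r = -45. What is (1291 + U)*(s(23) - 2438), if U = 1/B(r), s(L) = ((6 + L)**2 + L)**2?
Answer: 43225305452/45 ≈ 9.6056e+8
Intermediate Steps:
s(L) = (L + (6 + L)**2)**2
U = -1/45 (U = 1/(-45) = -1/45 ≈ -0.022222)
(1291 + U)*(s(23) - 2438) = (1291 - 1/45)*((23 + (6 + 23)**2)**2 - 2438) = 58094*((23 + 29**2)**2 - 2438)/45 = 58094*((23 + 841)**2 - 2438)/45 = 58094*(864**2 - 2438)/45 = 58094*(746496 - 2438)/45 = (58094/45)*744058 = 43225305452/45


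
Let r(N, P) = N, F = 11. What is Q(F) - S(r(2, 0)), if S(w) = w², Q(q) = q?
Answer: 7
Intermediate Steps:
Q(F) - S(r(2, 0)) = 11 - 1*2² = 11 - 1*4 = 11 - 4 = 7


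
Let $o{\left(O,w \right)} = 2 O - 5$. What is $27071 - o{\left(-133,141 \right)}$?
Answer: $27342$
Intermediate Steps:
$o{\left(O,w \right)} = -5 + 2 O$
$27071 - o{\left(-133,141 \right)} = 27071 - \left(-5 + 2 \left(-133\right)\right) = 27071 - \left(-5 - 266\right) = 27071 - -271 = 27071 + 271 = 27342$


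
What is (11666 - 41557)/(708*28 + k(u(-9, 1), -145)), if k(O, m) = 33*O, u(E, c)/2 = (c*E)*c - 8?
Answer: -29891/18702 ≈ -1.5983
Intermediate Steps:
u(E, c) = -16 + 2*E*c² (u(E, c) = 2*((c*E)*c - 8) = 2*((E*c)*c - 8) = 2*(E*c² - 8) = 2*(-8 + E*c²) = -16 + 2*E*c²)
(11666 - 41557)/(708*28 + k(u(-9, 1), -145)) = (11666 - 41557)/(708*28 + 33*(-16 + 2*(-9)*1²)) = -29891/(19824 + 33*(-16 + 2*(-9)*1)) = -29891/(19824 + 33*(-16 - 18)) = -29891/(19824 + 33*(-34)) = -29891/(19824 - 1122) = -29891/18702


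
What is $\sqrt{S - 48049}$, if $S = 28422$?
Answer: $i \sqrt{19627} \approx 140.1 i$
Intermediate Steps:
$\sqrt{S - 48049} = \sqrt{28422 - 48049} = \sqrt{-19627} = i \sqrt{19627}$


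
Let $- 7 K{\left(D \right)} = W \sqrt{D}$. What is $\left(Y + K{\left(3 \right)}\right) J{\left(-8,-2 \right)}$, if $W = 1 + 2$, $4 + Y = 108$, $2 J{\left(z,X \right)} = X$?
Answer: $-104 + \frac{3 \sqrt{3}}{7} \approx -103.26$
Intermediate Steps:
$J{\left(z,X \right)} = \frac{X}{2}$
$Y = 104$ ($Y = -4 + 108 = 104$)
$W = 3$
$K{\left(D \right)} = - \frac{3 \sqrt{D}}{7}$
$\left(Y + K{\left(3 \right)}\right) J{\left(-8,-2 \right)} = \left(104 - \frac{3 \sqrt{3}}{7}\right) \frac{1}{2} \left(-2\right) = \left(104 - \frac{3 \sqrt{3}}{7}\right) \left(-1\right) = -104 + \frac{3 \sqrt{3}}{7}$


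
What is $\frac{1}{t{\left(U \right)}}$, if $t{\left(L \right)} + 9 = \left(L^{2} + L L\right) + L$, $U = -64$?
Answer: $\frac{1}{8119} \approx 0.00012317$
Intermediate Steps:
$t{\left(L \right)} = -9 + L + 2 L^{2}$ ($t{\left(L \right)} = -9 + \left(\left(L^{2} + L L\right) + L\right) = -9 + \left(\left(L^{2} + L^{2}\right) + L\right) = -9 + \left(2 L^{2} + L\right) = -9 + \left(L + 2 L^{2}\right) = -9 + L + 2 L^{2}$)
$\frac{1}{t{\left(U \right)}} = \frac{1}{-9 - 64 + 2 \left(-64\right)^{2}} = \frac{1}{-9 - 64 + 2 \cdot 4096} = \frac{1}{-9 - 64 + 8192} = \frac{1}{8119}$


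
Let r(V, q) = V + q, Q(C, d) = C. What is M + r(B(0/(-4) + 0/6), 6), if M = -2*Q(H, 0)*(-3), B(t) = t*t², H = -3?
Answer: -12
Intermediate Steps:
B(t) = t³
M = -18 (M = -2*(-3)*(-3) = 6*(-3) = -18)
M + r(B(0/(-4) + 0/6), 6) = -18 + ((0/(-4) + 0/6)³ + 6) = -18 + ((0*(-¼) + 0*(⅙))³ + 6) = -18 + ((0 + 0)³ + 6) = -18 + (0³ + 6) = -18 + (0 + 6) = -18 + 6 = -12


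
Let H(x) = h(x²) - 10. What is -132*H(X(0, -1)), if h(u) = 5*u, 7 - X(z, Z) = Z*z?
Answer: -31020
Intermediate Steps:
X(z, Z) = 7 - Z*z
H(x) = -10 + 5*x² (H(x) = 5*x² - 10 = -10 + 5*x²)
-132*H(X(0, -1)) = -132*(-10 + 5*(7 - 1*(-1)*0)²) = -132*(-10 + 5*(7 + 0)²) = -132*(-10 + 5*7²) = -132*(-10 + 5*49) = -132*(-10 + 245) = -132*235 = -31020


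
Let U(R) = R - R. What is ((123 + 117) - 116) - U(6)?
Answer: 124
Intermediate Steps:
U(R) = 0
((123 + 117) - 116) - U(6) = ((123 + 117) - 116) - 1*0 = (240 - 116) + 0 = 124 + 0 = 124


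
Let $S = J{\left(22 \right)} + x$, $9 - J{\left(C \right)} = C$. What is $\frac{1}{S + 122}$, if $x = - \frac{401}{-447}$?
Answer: $\frac{447}{49124} \approx 0.0090994$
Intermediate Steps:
$J{\left(C \right)} = 9 - C$
$x = \frac{401}{447}$ ($x = \left(-401\right) \left(- \frac{1}{447}\right) = \frac{401}{447} \approx 0.89709$)
$S = - \frac{5410}{447}$ ($S = \left(9 - 22\right) + \frac{401}{447} = -13 + \frac{401}{447} = - \frac{5410}{447} \approx -12.103$)
$\frac{1}{S + 122} = \frac{1}{- \frac{5410}{447} + 122} = \frac{1}{\frac{49124}{447}} = \frac{447}{49124}$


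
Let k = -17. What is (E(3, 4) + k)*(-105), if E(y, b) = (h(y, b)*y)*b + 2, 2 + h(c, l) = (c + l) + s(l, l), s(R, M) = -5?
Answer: 1575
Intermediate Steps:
h(c, l) = -7 + c + l (h(c, l) = -2 + ((c + l) - 5) = -2 + (-5 + c + l) = -7 + c + l)
E(y, b) = 2 + b*y*(-7 + b + y) (E(y, b) = ((-7 + y + b)*y)*b + 2 = ((-7 + b + y)*y)*b + 2 = (y*(-7 + b + y))*b + 2 = b*y*(-7 + b + y) + 2 = 2 + b*y*(-7 + b + y))
(E(3, 4) + k)*(-105) = ((2 + 4*3*(-7 + 4 + 3)) - 17)*(-105) = ((2 + 4*3*0) - 17)*(-105) = ((2 + 0) - 17)*(-105) = (2 - 17)*(-105) = -15*(-105) = 1575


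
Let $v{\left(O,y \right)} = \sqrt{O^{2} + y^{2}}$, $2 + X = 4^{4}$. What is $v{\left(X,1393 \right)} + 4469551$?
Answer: $4469551 + \sqrt{2004965} \approx 4.471 \cdot 10^{6}$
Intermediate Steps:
$X = 254$ ($X = -2 + 4^{4} = -2 + 256 = 254$)
$v{\left(X,1393 \right)} + 4469551 = \sqrt{254^{2} + 1393^{2}} + 4469551 = \sqrt{64516 + 1940449} + 4469551 = \sqrt{2004965} + 4469551 = 4469551 + \sqrt{2004965}$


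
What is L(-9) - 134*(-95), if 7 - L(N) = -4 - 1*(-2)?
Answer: 12739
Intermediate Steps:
L(N) = 9 (L(N) = 7 - (-4 - 1*(-2)) = 7 - (-4 + 2) = 7 - 1*(-2) = 7 + 2 = 9)
L(-9) - 134*(-95) = 9 - 134*(-95) = 9 + 12730 = 12739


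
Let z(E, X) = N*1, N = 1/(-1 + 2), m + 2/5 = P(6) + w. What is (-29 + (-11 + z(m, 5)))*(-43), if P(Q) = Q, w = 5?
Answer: 1677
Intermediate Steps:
m = 53/5 (m = -⅖ + (6 + 5) = -⅖ + 11 = 53/5 ≈ 10.600)
N = 1 (N = 1/1 = 1)
z(E, X) = 1 (z(E, X) = 1*1 = 1)
(-29 + (-11 + z(m, 5)))*(-43) = (-29 + (-11 + 1))*(-43) = (-29 - 10)*(-43) = -39*(-43) = 1677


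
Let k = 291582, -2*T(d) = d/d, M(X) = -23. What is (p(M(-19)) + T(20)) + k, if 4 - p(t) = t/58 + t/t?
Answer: 8455962/29 ≈ 2.9159e+5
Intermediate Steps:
T(d) = -½ (T(d) = -d/(2*d) = -½*1 = -½)
p(t) = 3 - t/58 (p(t) = 4 - (t/58 + t/t) = 4 - (t*(1/58) + 1) = 4 - (t/58 + 1) = 4 - (1 + t/58) = 4 + (-1 - t/58) = 3 - t/58)
(p(M(-19)) + T(20)) + k = ((3 - 1/58*(-23)) - ½) + 291582 = ((3 + 23/58) - ½) + 291582 = (197/58 - ½) + 291582 = 84/29 + 291582 = 8455962/29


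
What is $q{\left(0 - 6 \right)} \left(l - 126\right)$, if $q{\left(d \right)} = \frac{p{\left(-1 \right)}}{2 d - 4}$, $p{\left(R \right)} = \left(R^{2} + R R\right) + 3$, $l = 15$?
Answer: $\frac{555}{16} \approx 34.688$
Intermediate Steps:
$p{\left(R \right)} = 3 + 2 R^{2}$ ($p{\left(R \right)} = \left(R^{2} + R^{2}\right) + 3 = 2 R^{2} + 3 = 3 + 2 R^{2}$)
$q{\left(d \right)} = \frac{5}{-4 + 2 d}$ ($q{\left(d \right)} = \frac{3 + 2 \left(-1\right)^{2}}{2 d - 4} = \frac{3 + 2 \cdot 1}{-4 + 2 d} = \frac{3 + 2}{-4 + 2 d} = \frac{5}{-4 + 2 d}$)
$q{\left(0 - 6 \right)} \left(l - 126\right) = \frac{5}{2 \left(-2 + \left(0 - 6\right)\right)} \left(15 - 126\right) = \frac{5}{2 \left(-2 - 6\right)} \left(15 - 126\right) = \frac{5}{2 \left(-8\right)} \left(15 - 126\right) = \frac{5}{2} \left(- \frac{1}{8}\right) \left(-111\right) = \left(- \frac{5}{16}\right) \left(-111\right) = \frac{555}{16}$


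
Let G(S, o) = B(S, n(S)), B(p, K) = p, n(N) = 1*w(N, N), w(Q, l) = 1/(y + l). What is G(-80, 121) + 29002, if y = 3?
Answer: 28922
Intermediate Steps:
w(Q, l) = 1/(3 + l)
n(N) = 1/(3 + N)
G(S, o) = S
G(-80, 121) + 29002 = -80 + 29002 = 28922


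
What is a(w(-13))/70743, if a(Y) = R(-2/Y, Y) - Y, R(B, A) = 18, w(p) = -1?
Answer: 19/70743 ≈ 0.00026858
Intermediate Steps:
a(Y) = 18 - Y
a(w(-13))/70743 = (18 - 1*(-1))/70743 = (18 + 1)*(1/70743) = 19*(1/70743) = 19/70743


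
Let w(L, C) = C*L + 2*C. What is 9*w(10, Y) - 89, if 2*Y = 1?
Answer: -35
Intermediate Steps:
Y = ½ (Y = (½)*1 = ½ ≈ 0.50000)
w(L, C) = 2*C + C*L
9*w(10, Y) - 89 = 9*((2 + 10)/2) - 89 = 9*((½)*12) - 89 = 9*6 - 89 = 54 - 89 = -35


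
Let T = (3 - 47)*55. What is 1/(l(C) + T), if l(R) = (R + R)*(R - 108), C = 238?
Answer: 1/59460 ≈ 1.6818e-5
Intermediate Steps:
T = -2420 (T = -44*55 = -2420)
l(R) = 2*R*(-108 + R) (l(R) = (2*R)*(-108 + R) = 2*R*(-108 + R))
1/(l(C) + T) = 1/(2*238*(-108 + 238) - 2420) = 1/(2*238*130 - 2420) = 1/(61880 - 2420) = 1/59460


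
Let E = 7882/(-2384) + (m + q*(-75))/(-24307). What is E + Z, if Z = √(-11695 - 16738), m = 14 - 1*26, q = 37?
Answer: -92471783/28973944 + I*√28433 ≈ -3.1916 + 168.62*I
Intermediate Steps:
m = -12 (m = 14 - 26 = -12)
Z = I*√28433 (Z = √(-28433) = I*√28433 ≈ 168.62*I)
E = -92471783/28973944 (E = 7882/(-2384) + (-12 + 37*(-75))/(-24307) = 7882*(-1/2384) + (-12 - 2775)*(-1/24307) = -3941/1192 - 2787*(-1/24307) = -3941/1192 + 2787/24307 = -92471783/28973944 ≈ -3.1916)
E + Z = -92471783/28973944 + I*√28433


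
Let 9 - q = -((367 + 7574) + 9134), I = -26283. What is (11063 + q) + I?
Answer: 1864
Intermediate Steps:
q = 17084 (q = 9 - (-1)*((367 + 7574) + 9134) = 9 - (-1)*(7941 + 9134) = 9 - (-1)*17075 = 9 - 1*(-17075) = 9 + 17075 = 17084)
(11063 + q) + I = (11063 + 17084) - 26283 = 28147 - 26283 = 1864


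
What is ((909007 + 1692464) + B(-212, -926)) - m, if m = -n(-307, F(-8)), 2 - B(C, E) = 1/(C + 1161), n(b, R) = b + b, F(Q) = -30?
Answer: 2468215190/949 ≈ 2.6009e+6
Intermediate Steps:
n(b, R) = 2*b
B(C, E) = 2 - 1/(1161 + C) (B(C, E) = 2 - 1/(C + 1161) = 2 - 1/(1161 + C))
m = 614 (m = -2*(-307) = -1*(-614) = 614)
((909007 + 1692464) + B(-212, -926)) - m = ((909007 + 1692464) + (2321 + 2*(-212))/(1161 - 212)) - 1*614 = (2601471 + (2321 - 424)/949) - 614 = (2601471 + (1/949)*1897) - 614 = (2601471 + 1897/949) - 614 = 2468797876/949 - 614 = 2468215190/949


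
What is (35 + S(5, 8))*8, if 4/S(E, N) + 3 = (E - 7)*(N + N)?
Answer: 9768/35 ≈ 279.09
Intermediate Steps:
S(E, N) = 4/(-3 + 2*N*(-7 + E)) (S(E, N) = 4/(-3 + (E - 7)*(N + N)) = 4/(-3 + (-7 + E)*(2*N)) = 4/(-3 + 2*N*(-7 + E)))
(35 + S(5, 8))*8 = (35 + 4/(-3 - 14*8 + 2*5*8))*8 = (35 + 4/(-3 - 112 + 80))*8 = (35 + 4/(-35))*8 = (35 + 4*(-1/35))*8 = (35 - 4/35)*8 = (1221/35)*8 = 9768/35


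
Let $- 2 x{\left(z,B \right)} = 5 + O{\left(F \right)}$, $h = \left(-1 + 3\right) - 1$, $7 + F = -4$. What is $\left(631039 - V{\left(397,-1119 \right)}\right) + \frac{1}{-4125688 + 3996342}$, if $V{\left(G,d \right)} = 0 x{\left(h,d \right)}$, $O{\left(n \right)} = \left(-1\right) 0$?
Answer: $\frac{81622370493}{129346} \approx 6.3104 \cdot 10^{5}$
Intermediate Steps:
$F = -11$ ($F = -7 - 4 = -11$)
$h = 1$ ($h = 2 - 1 = 1$)
$O{\left(n \right)} = 0$
$x{\left(z,B \right)} = - \frac{5}{2}$ ($x{\left(z,B \right)} = - \frac{5 + 0}{2} = \left(- \frac{1}{2}\right) 5 = - \frac{5}{2}$)
$V{\left(G,d \right)} = 0$ ($V{\left(G,d \right)} = 0 \left(- \frac{5}{2}\right) = 0$)
$\left(631039 - V{\left(397,-1119 \right)}\right) + \frac{1}{-4125688 + 3996342} = \left(631039 - 0\right) + \frac{1}{-4125688 + 3996342} = \left(631039 + 0\right) + \frac{1}{-129346} = 631039 - \frac{1}{129346} = \frac{81622370493}{129346}$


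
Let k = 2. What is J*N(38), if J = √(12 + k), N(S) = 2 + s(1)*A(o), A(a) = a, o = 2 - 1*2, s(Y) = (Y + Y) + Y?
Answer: 2*√14 ≈ 7.4833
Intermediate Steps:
s(Y) = 3*Y (s(Y) = 2*Y + Y = 3*Y)
o = 0 (o = 2 - 2 = 0)
N(S) = 2 (N(S) = 2 + (3*1)*0 = 2 + 3*0 = 2 + 0 = 2)
J = √14 (J = √(12 + 2) = √14 ≈ 3.7417)
J*N(38) = √14*2 = 2*√14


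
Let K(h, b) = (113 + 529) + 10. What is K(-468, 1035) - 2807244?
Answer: -2806592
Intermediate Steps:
K(h, b) = 652 (K(h, b) = 642 + 10 = 652)
K(-468, 1035) - 2807244 = 652 - 2807244 = -2806592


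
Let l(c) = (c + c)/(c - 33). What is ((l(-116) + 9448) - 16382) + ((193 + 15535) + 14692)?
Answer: 3499646/149 ≈ 23488.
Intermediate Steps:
l(c) = 2*c/(-33 + c) (l(c) = (2*c)/(-33 + c) = 2*c/(-33 + c))
((l(-116) + 9448) - 16382) + ((193 + 15535) + 14692) = ((2*(-116)/(-33 - 116) + 9448) - 16382) + ((193 + 15535) + 14692) = ((2*(-116)/(-149) + 9448) - 16382) + (15728 + 14692) = ((2*(-116)*(-1/149) + 9448) - 16382) + 30420 = ((232/149 + 9448) - 16382) + 30420 = (1407984/149 - 16382) + 30420 = -1032934/149 + 30420 = 3499646/149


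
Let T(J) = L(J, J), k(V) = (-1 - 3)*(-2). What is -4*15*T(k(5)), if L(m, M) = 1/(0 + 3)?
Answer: -20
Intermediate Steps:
L(m, M) = ⅓ (L(m, M) = 1/3 = ⅓)
k(V) = 8 (k(V) = -4*(-2) = 8)
T(J) = ⅓
-4*15*T(k(5)) = -4*15/3 = -60/3 = -1*20 = -20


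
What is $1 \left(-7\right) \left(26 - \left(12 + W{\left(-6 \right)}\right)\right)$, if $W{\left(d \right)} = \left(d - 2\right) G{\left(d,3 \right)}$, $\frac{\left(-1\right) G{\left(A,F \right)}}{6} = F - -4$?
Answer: $2254$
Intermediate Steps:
$G{\left(A,F \right)} = -24 - 6 F$ ($G{\left(A,F \right)} = - 6 \left(F - -4\right) = - 6 \left(F + 4\right) = - 6 \left(4 + F\right) = -24 - 6 F$)
$W{\left(d \right)} = 84 - 42 d$ ($W{\left(d \right)} = \left(d - 2\right) \left(-24 - 18\right) = \left(-2 + d\right) \left(-24 - 18\right) = \left(-2 + d\right) \left(-42\right) = 84 - 42 d$)
$1 \left(-7\right) \left(26 - \left(12 + W{\left(-6 \right)}\right)\right) = 1 \left(-7\right) \left(26 + \left(\left(-31 + 19\right) - \left(84 - -252\right)\right)\right) = - 7 \left(26 - 348\right) = \left(-7\right) \left(-322\right) = 2254$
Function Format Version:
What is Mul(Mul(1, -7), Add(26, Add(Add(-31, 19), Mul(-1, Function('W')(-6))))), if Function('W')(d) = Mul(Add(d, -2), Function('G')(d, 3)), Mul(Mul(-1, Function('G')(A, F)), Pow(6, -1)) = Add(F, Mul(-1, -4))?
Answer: 2254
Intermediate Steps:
Function('G')(A, F) = Add(-24, Mul(-6, F)) (Function('G')(A, F) = Mul(-6, Add(F, Mul(-1, -4))) = Mul(-6, Add(F, 4)) = Mul(-6, Add(4, F)) = Add(-24, Mul(-6, F)))
Function('W')(d) = Add(84, Mul(-42, d)) (Function('W')(d) = Mul(Add(d, -2), Add(-24, Mul(-6, 3))) = Mul(Add(-2, d), Add(-24, -18)) = Mul(Add(-2, d), -42) = Add(84, Mul(-42, d)))
Mul(Mul(1, -7), Add(26, Add(Add(-31, 19), Mul(-1, Function('W')(-6))))) = Mul(Mul(1, -7), Add(26, Add(Add(-31, 19), Mul(-1, Add(84, Mul(-42, -6)))))) = Mul(-7, Add(26, Add(-12, Mul(-1, Add(84, 252))))) = Mul(-7, Add(26, Add(-12, Mul(-1, 336)))) = Mul(-7, Add(26, Add(-12, -336))) = Mul(-7, Add(26, -348)) = Mul(-7, -322) = 2254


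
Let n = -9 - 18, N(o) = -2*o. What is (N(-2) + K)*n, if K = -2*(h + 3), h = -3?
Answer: -108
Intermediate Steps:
n = -27
K = 0 (K = -2*(-3 + 3) = -2*0 = 0)
(N(-2) + K)*n = (-2*(-2) + 0)*(-27) = (4 + 0)*(-27) = 4*(-27) = -108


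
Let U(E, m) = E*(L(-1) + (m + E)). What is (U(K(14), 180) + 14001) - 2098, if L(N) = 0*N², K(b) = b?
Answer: 14619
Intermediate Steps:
L(N) = 0
U(E, m) = E*(E + m) (U(E, m) = E*(0 + (m + E)) = E*(0 + (E + m)) = E*(E + m))
(U(K(14), 180) + 14001) - 2098 = (14*(14 + 180) + 14001) - 2098 = (14*194 + 14001) - 2098 = (2716 + 14001) - 2098 = 16717 - 2098 = 14619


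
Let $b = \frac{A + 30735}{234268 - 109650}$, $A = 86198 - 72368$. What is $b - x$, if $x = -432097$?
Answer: $\frac{53847108511}{124618} \approx 4.321 \cdot 10^{5}$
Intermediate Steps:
$A = 13830$
$b = \frac{44565}{124618}$ ($b = \frac{13830 + 30735}{234268 - 109650} = \frac{44565}{124618} \approx 0.35761$)
$b - x = \frac{44565}{124618} - -432097 = \frac{44565}{124618} + 432097 = \frac{53847108511}{124618}$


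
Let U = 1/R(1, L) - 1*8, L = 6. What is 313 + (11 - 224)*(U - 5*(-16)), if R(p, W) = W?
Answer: -30117/2 ≈ -15059.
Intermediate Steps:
U = -47/6 (U = 1/6 - 1*8 = 1/6 - 8 = -47/6 ≈ -7.8333)
313 + (11 - 224)*(U - 5*(-16)) = 313 + (11 - 224)*(-47/6 - 5*(-16)) = 313 - 213*(-47/6 + 80) = 313 - 213*433/6 = 313 - 30743/2 = -30117/2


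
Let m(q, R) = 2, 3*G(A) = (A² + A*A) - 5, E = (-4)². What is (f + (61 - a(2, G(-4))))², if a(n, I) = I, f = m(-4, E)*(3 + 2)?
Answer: 3844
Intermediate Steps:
E = 16
G(A) = -5/3 + 2*A²/3 (G(A) = ((A² + A*A) - 5)/3 = ((A² + A²) - 5)/3 = (2*A² - 5)/3 = (-5 + 2*A²)/3 = -5/3 + 2*A²/3)
f = 10 (f = 2*(3 + 2) = 2*5 = 10)
(f + (61 - a(2, G(-4))))² = (10 + (61 - (-5/3 + (⅔)*(-4)²)))² = (10 + (61 - (-5/3 + (⅔)*16)))² = (10 + (61 - (-5/3 + 32/3)))² = (10 + (61 - 1*9))² = (10 + (61 - 9))² = (10 + 52)² = 62² = 3844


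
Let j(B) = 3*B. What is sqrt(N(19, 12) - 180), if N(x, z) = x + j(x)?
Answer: 2*I*sqrt(26) ≈ 10.198*I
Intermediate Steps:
N(x, z) = 4*x (N(x, z) = x + 3*x = 4*x)
sqrt(N(19, 12) - 180) = sqrt(4*19 - 180) = sqrt(76 - 180) = sqrt(-104) = 2*I*sqrt(26)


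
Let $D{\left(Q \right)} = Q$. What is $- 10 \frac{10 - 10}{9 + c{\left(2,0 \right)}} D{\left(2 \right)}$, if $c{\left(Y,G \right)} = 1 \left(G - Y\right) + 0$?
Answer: $0$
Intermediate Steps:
$c{\left(Y,G \right)} = G - Y$ ($c{\left(Y,G \right)} = \left(G - Y\right) + 0 = G - Y$)
$- 10 \frac{10 - 10}{9 + c{\left(2,0 \right)}} D{\left(2 \right)} = - 10 \frac{10 - 10}{9 + \left(0 - 2\right)} 2 = - 10 \frac{0}{9 + \left(0 - 2\right)} 2 = - 10 \frac{0}{9 - 2} \cdot 2 = - 10 \cdot \frac{0}{7} \cdot 2 = - 10 \cdot 0 \cdot \frac{1}{7} \cdot 2 = \left(-10\right) 0 \cdot 2 = 0 \cdot 2 = 0$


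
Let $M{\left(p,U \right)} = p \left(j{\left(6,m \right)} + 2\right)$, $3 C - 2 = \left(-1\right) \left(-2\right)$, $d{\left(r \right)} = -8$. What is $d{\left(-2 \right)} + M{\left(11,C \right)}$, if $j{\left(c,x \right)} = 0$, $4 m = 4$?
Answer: $14$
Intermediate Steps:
$m = 1$ ($m = \frac{1}{4} \cdot 4 = 1$)
$C = \frac{4}{3}$ ($C = \frac{2}{3} + \frac{\left(-1\right) \left(-2\right)}{3} = \frac{2}{3} + \frac{1}{3} \cdot 2 = \frac{2}{3} + \frac{2}{3} = \frac{4}{3} \approx 1.3333$)
$M{\left(p,U \right)} = 2 p$ ($M{\left(p,U \right)} = p \left(0 + 2\right) = p 2 = 2 p$)
$d{\left(-2 \right)} + M{\left(11,C \right)} = -8 + 2 \cdot 11 = -8 + 22 = 14$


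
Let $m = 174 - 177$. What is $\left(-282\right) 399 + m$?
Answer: $-112521$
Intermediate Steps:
$m = -3$ ($m = 174 - 177 = -3$)
$\left(-282\right) 399 + m = \left(-282\right) 399 - 3 = -112518 - 3 = -112521$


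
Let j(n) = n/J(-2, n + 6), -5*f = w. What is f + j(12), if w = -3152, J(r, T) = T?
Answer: 9466/15 ≈ 631.07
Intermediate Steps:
f = 3152/5 (f = -1/5*(-3152) = 3152/5 ≈ 630.40)
j(n) = n/(6 + n) (j(n) = n/(n + 6) = n/(6 + n))
f + j(12) = 3152/5 + 12/(6 + 12) = 3152/5 + 12/18 = 3152/5 + 12*(1/18) = 3152/5 + 2/3 = 9466/15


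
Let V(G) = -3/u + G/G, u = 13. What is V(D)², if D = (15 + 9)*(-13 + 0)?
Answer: 100/169 ≈ 0.59172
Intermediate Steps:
D = -312 (D = 24*(-13) = -312)
V(G) = 10/13 (V(G) = -3/13 + G/G = -3*1/13 + 1 = -3/13 + 1 = 10/13)
V(D)² = (10/13)² = 100/169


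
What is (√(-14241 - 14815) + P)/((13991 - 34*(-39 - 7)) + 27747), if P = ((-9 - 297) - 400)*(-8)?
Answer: 2824/21651 + 4*I*√454/21651 ≈ 0.13043 + 0.0039365*I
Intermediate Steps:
P = 5648 (P = (-306 - 400)*(-8) = -706*(-8) = 5648)
(√(-14241 - 14815) + P)/((13991 - 34*(-39 - 7)) + 27747) = (√(-14241 - 14815) + 5648)/((13991 - 34*(-39 - 7)) + 27747) = (√(-29056) + 5648)/((13991 - 34*(-46)) + 27747) = (8*I*√454 + 5648)/((13991 - 1*(-1564)) + 27747) = (5648 + 8*I*√454)/((13991 + 1564) + 27747) = (5648 + 8*I*√454)/(15555 + 27747) = (5648 + 8*I*√454)/43302 = (5648 + 8*I*√454)*(1/43302) = 2824/21651 + 4*I*√454/21651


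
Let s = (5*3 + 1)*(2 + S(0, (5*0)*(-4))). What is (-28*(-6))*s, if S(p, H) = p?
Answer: 5376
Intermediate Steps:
s = 32 (s = (5*3 + 1)*(2 + 0) = (15 + 1)*2 = 16*2 = 32)
(-28*(-6))*s = -28*(-6)*32 = 168*32 = 5376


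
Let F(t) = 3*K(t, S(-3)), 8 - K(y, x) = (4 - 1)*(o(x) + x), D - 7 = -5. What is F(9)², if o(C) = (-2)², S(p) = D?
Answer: 900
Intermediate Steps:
D = 2 (D = 7 - 5 = 2)
S(p) = 2
o(C) = 4
K(y, x) = -4 - 3*x (K(y, x) = 8 - (4 - 1)*(4 + x) = 8 - 3*(4 + x) = 8 - (12 + 3*x) = 8 + (-12 - 3*x) = -4 - 3*x)
F(t) = -30 (F(t) = 3*(-4 - 3*2) = 3*(-4 - 6) = 3*(-10) = -30)
F(9)² = (-30)² = 900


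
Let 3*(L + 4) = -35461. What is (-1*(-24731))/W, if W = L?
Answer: -74193/35473 ≈ -2.0915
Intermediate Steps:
L = -35473/3 (L = -4 + (1/3)*(-35461) = -4 - 35461/3 = -35473/3 ≈ -11824.)
W = -35473/3 ≈ -11824.
(-1*(-24731))/W = (-1*(-24731))/(-35473/3) = 24731*(-3/35473) = -74193/35473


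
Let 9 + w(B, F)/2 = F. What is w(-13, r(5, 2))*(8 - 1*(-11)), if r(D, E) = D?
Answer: -152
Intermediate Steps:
w(B, F) = -18 + 2*F
w(-13, r(5, 2))*(8 - 1*(-11)) = (-18 + 2*5)*(8 - 1*(-11)) = (-18 + 10)*(8 + 11) = -8*19 = -152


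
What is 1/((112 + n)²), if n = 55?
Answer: 1/27889 ≈ 3.5856e-5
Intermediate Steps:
1/((112 + n)²) = 1/((112 + 55)²) = 1/(167²) = 1/27889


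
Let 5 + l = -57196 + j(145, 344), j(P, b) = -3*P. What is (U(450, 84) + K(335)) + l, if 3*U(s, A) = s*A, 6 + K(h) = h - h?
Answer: -45042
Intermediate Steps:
K(h) = -6 (K(h) = -6 + (h - h) = -6 + 0 = -6)
U(s, A) = A*s/3 (U(s, A) = (s*A)/3 = (A*s)/3 = A*s/3)
l = -57636 (l = -5 + (-57196 - 3*145) = -5 + (-57196 - 435) = -5 - 57631 = -57636)
(U(450, 84) + K(335)) + l = ((⅓)*84*450 - 6) - 57636 = (12600 - 6) - 57636 = 12594 - 57636 = -45042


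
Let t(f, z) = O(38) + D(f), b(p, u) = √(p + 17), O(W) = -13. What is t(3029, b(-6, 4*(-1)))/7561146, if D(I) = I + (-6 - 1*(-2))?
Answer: 502/1260191 ≈ 0.00039835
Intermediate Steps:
b(p, u) = √(17 + p)
D(I) = -4 + I (D(I) = I + (-6 + 2) = I - 4 = -4 + I)
t(f, z) = -17 + f (t(f, z) = -13 + (-4 + f) = -17 + f)
t(3029, b(-6, 4*(-1)))/7561146 = (-17 + 3029)/7561146 = 3012*(1/7561146) = 502/1260191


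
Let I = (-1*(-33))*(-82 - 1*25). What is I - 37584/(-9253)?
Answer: -32634759/9253 ≈ -3526.9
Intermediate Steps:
I = -3531 (I = 33*(-82 - 25) = 33*(-107) = -3531)
I - 37584/(-9253) = -3531 - 37584/(-9253) = -3531 - 37584*(-1)/9253 = -3531 - 1*(-37584/9253) = -3531 + 37584/9253 = -32634759/9253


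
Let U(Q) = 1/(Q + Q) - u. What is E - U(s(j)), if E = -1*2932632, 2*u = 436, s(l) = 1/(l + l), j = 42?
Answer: -2932456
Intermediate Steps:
s(l) = 1/(2*l)
u = 218 (u = (½)*436 = 218)
E = -2932632
U(Q) = -218 + 1/(2*Q) (U(Q) = 1/(Q + Q) - 1*218 = 1/(2*Q) - 218 = -218 + 1/(2*Q))
E - U(s(j)) = -2932632 - (-218 + 1/(2*(((½)/42)))) = -2932632 - (-218 + 1/(2*(((½)*(1/42))))) = -2932632 - (-218 + 1/(2*(1/84))) = -2932632 - (-218 + (½)*84) = -2932632 - (-218 + 42) = -2932632 - 1*(-176) = -2932632 + 176 = -2932456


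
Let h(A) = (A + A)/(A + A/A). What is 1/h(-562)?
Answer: 561/1124 ≈ 0.49911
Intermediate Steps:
h(A) = 2*A/(1 + A) (h(A) = (2*A)/(A + 1) = (2*A)/(1 + A) = 2*A/(1 + A))
1/h(-562) = 1/(2*(-562)/(1 - 562)) = 1/(2*(-562)/(-561)) = 1/(2*(-562)*(-1/561)) = 1/(1124/561) = 561/1124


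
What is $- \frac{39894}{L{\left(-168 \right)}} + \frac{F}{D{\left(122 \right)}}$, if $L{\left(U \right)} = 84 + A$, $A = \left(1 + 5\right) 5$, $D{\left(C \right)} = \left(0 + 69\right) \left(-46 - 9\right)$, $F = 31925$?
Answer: $- \frac{5167906}{14421} \approx -358.36$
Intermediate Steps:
$D{\left(C \right)} = -3795$ ($D{\left(C \right)} = 69 \left(-55\right) = -3795$)
$A = 30$ ($A = 6 \cdot 5 = 30$)
$L{\left(U \right)} = 114$ ($L{\left(U \right)} = 84 + 30 = 114$)
$- \frac{39894}{L{\left(-168 \right)}} + \frac{F}{D{\left(122 \right)}} = - \frac{39894}{114} + \frac{31925}{-3795} = \left(-39894\right) \frac{1}{114} + 31925 \left(- \frac{1}{3795}\right) = - \frac{6649}{19} - \frac{6385}{759} = - \frac{5167906}{14421}$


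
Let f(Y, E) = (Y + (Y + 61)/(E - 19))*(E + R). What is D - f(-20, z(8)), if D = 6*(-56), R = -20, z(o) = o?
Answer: -6828/11 ≈ -620.73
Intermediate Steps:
D = -336
f(Y, E) = (-20 + E)*(Y + (61 + Y)/(-19 + E)) (f(Y, E) = (Y + (Y + 61)/(E - 19))*(E - 20) = (Y + (61 + Y)/(-19 + E))*(-20 + E) = (-20 + E)*(Y + (61 + Y)/(-19 + E)))
D - f(-20, z(8)) = -336 - (-1220 + 61*8 + 360*(-20) - 20*8**2 - 38*8*(-20))/(-19 + 8) = -336 - (-1220 + 488 - 7200 - 20*64 + 6080)/(-11) = -336 - (-1)*(-1220 + 488 - 7200 - 1280 + 6080)/11 = -336 - (-1)*(-3132)/11 = -336 - 1*3132/11 = -336 - 3132/11 = -6828/11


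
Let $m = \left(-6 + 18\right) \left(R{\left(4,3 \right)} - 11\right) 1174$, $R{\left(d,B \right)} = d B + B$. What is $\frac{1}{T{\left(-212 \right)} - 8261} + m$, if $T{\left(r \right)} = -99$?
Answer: $\frac{471102719}{8360} \approx 56352.0$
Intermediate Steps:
$R{\left(d,B \right)} = B + B d$ ($R{\left(d,B \right)} = B d + B = B + B d$)
$m = 56352$ ($m = \left(-6 + 18\right) \left(3 \left(1 + 4\right) - 11\right) 1174 = 12 \left(3 \cdot 5 - 11\right) 1174 = 12 \left(15 - 11\right) 1174 = 12 \cdot 4 \cdot 1174 = 48 \cdot 1174 = 56352$)
$\frac{1}{T{\left(-212 \right)} - 8261} + m = \frac{1}{-99 - 8261} + 56352 = \frac{1}{-8360} + 56352 = - \frac{1}{8360} + 56352 = \frac{471102719}{8360}$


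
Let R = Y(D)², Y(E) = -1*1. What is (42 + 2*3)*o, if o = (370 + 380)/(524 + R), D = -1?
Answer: 480/7 ≈ 68.571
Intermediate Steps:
Y(E) = -1
R = 1 (R = (-1)² = 1)
o = 10/7 (o = (370 + 380)/(524 + 1) = 750/525 = 750*(1/525) = 10/7 ≈ 1.4286)
(42 + 2*3)*o = (42 + 2*3)*(10/7) = (42 + 6)*(10/7) = 48*(10/7) = 480/7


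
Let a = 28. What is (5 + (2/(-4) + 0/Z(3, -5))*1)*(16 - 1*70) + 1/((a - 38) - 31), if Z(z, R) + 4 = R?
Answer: -9964/41 ≈ -243.02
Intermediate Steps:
Z(z, R) = -4 + R
(5 + (2/(-4) + 0/Z(3, -5))*1)*(16 - 1*70) + 1/((a - 38) - 31) = (5 + (2/(-4) + 0/(-4 - 5))*1)*(16 - 1*70) + 1/((28 - 38) - 31) = (5 + (2*(-¼) + 0/(-9))*1)*(16 - 70) + 1/(-10 - 31) = (5 + (-½ + 0*(-⅑))*1)*(-54) + 1/(-41) = (5 + (-½ + 0)*1)*(-54) - 1/41 = (5 - ½*1)*(-54) - 1/41 = (5 - ½)*(-54) - 1/41 = (9/2)*(-54) - 1/41 = -243 - 1/41 = -9964/41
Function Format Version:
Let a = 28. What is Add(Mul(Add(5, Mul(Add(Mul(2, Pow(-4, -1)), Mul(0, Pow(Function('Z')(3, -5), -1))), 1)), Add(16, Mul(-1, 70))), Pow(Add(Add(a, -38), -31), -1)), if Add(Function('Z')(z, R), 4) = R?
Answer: Rational(-9964, 41) ≈ -243.02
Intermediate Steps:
Function('Z')(z, R) = Add(-4, R)
Add(Mul(Add(5, Mul(Add(Mul(2, Pow(-4, -1)), Mul(0, Pow(Function('Z')(3, -5), -1))), 1)), Add(16, Mul(-1, 70))), Pow(Add(Add(a, -38), -31), -1)) = Add(Mul(Add(5, Mul(Add(Mul(2, Pow(-4, -1)), Mul(0, Pow(Add(-4, -5), -1))), 1)), Add(16, Mul(-1, 70))), Pow(Add(Add(28, -38), -31), -1)) = Add(Mul(Add(5, Mul(Add(Mul(2, Rational(-1, 4)), Mul(0, Pow(-9, -1))), 1)), Add(16, -70)), Pow(Add(-10, -31), -1)) = Add(Mul(Add(5, Mul(Add(Rational(-1, 2), Mul(0, Rational(-1, 9))), 1)), -54), Pow(-41, -1)) = Add(Mul(Add(5, Mul(Add(Rational(-1, 2), 0), 1)), -54), Rational(-1, 41)) = Add(Mul(Add(5, Mul(Rational(-1, 2), 1)), -54), Rational(-1, 41)) = Add(Mul(Add(5, Rational(-1, 2)), -54), Rational(-1, 41)) = Add(Mul(Rational(9, 2), -54), Rational(-1, 41)) = Add(-243, Rational(-1, 41)) = Rational(-9964, 41)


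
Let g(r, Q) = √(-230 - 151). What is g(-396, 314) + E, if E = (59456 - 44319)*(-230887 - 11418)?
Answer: -3667770785 + I*√381 ≈ -3.6678e+9 + 19.519*I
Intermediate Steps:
E = -3667770785 (E = 15137*(-242305) = -3667770785)
g(r, Q) = I*√381 (g(r, Q) = √(-381) = I*√381)
g(-396, 314) + E = I*√381 - 3667770785 = -3667770785 + I*√381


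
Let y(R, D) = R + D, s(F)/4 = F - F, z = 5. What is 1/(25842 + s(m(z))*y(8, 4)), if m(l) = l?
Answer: 1/25842 ≈ 3.8697e-5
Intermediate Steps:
s(F) = 0 (s(F) = 4*(F - F) = 4*0 = 0)
y(R, D) = D + R
1/(25842 + s(m(z))*y(8, 4)) = 1/(25842 + 0*(4 + 8)) = 1/(25842 + 0*12) = 1/(25842 + 0) = 1/25842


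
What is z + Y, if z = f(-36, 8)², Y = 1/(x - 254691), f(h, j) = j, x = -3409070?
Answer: 234480703/3663761 ≈ 64.000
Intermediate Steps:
Y = -1/3663761 (Y = 1/(-3409070 - 254691) = 1/(-3663761) = -1/3663761 ≈ -2.7294e-7)
z = 64 (z = 8² = 64)
z + Y = 64 - 1/3663761 = 234480703/3663761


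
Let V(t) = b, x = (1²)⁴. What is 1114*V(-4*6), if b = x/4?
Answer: 557/2 ≈ 278.50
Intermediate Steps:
x = 1 (x = 1⁴ = 1)
b = ¼ (b = 1/4 = 1*(¼) = ¼ ≈ 0.25000)
V(t) = ¼
1114*V(-4*6) = 1114*(¼) = 557/2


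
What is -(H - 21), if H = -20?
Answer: 41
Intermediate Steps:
-(H - 21) = -(-20 - 21) = -1*(-41) = 41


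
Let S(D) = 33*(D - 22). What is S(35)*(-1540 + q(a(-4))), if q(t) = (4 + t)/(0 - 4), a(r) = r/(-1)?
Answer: -661518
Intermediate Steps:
a(r) = -r (a(r) = r*(-1) = -r)
q(t) = -1 - t/4 (q(t) = (4 + t)/(-4) = (4 + t)*(-¼) = -1 - t/4)
S(D) = -726 + 33*D (S(D) = 33*(-22 + D) = -726 + 33*D)
S(35)*(-1540 + q(a(-4))) = (-726 + 33*35)*(-1540 + (-1 - (-1)*(-4)/4)) = (-726 + 1155)*(-1540 + (-1 - ¼*4)) = 429*(-1540 + (-1 - 1)) = 429*(-1540 - 2) = 429*(-1542) = -661518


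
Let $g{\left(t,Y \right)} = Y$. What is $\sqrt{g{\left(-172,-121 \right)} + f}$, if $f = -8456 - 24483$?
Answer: $2 i \sqrt{8265} \approx 181.82 i$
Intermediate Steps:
$f = -32939$ ($f = -8456 - 24483 = -32939$)
$\sqrt{g{\left(-172,-121 \right)} + f} = \sqrt{-121 - 32939} = \sqrt{-33060} = 2 i \sqrt{8265}$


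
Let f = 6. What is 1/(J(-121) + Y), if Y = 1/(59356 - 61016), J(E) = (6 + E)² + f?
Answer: 1660/21963459 ≈ 7.5580e-5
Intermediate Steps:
J(E) = 6 + (6 + E)² (J(E) = (6 + E)² + 6 = 6 + (6 + E)²)
Y = -1/1660 (Y = 1/(-1660) = -1/1660 ≈ -0.00060241)
1/(J(-121) + Y) = 1/((6 + (6 - 121)²) - 1/1660) = 1/((6 + (-115)²) - 1/1660) = 1/((6 + 13225) - 1/1660) = 1/(13231 - 1/1660) = 1/(21963459/1660) = 1660/21963459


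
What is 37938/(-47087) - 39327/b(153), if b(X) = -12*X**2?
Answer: -2935099085/4409038332 ≈ -0.66570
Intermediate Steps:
37938/(-47087) - 39327/b(153) = 37938/(-47087) - 39327/((-12*153**2)) = 37938*(-1/47087) - 39327/((-12*23409)) = -37938/47087 - 39327/(-280908) = -37938/47087 - 39327*(-1/280908) = -37938/47087 + 13109/93636 = -2935099085/4409038332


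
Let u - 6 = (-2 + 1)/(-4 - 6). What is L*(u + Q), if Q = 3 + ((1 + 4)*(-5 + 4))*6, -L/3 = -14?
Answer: -4389/5 ≈ -877.80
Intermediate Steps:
L = 42 (L = -3*(-14) = 42)
Q = -27 (Q = 3 + (5*(-1))*6 = 3 - 5*6 = 3 - 30 = -27)
u = 61/10 (u = 6 + (-2 + 1)/(-4 - 6) = 6 - 1/(-10) = 6 - 1*(-1/10) = 6 + 1/10 = 61/10 ≈ 6.1000)
L*(u + Q) = 42*(61/10 - 27) = 42*(-209/10) = -4389/5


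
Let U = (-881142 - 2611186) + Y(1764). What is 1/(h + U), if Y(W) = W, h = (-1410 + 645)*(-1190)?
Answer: -1/2580214 ≈ -3.8756e-7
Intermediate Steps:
h = 910350 (h = -765*(-1190) = 910350)
U = -3490564 (U = (-881142 - 2611186) + 1764 = -3492328 + 1764 = -3490564)
1/(h + U) = 1/(910350 - 3490564) = 1/(-2580214) = -1/2580214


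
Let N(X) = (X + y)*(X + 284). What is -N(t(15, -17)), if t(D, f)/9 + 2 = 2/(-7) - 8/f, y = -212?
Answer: 865482544/14161 ≈ 61117.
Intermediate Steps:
t(D, f) = -144/7 - 72/f (t(D, f) = -18 + 9*(2/(-7) - 8/f) = -18 + 9*(2*(-1/7) - 8/f) = -18 + 9*(-2/7 - 8/f) = -18 + (-18/7 - 72/f) = -144/7 - 72/f)
N(X) = (-212 + X)*(284 + X) (N(X) = (X - 212)*(X + 284) = (-212 + X)*(284 + X))
-N(t(15, -17)) = -(-60208 + (-144/7 - 72/(-17))**2 + 72*(-144/7 - 72/(-17))) = -(-60208 + (-144/7 - 72*(-1/17))**2 + 72*(-144/7 - 72*(-1/17))) = -(-60208 + (-144/7 + 72/17)**2 + 72*(-144/7 + 72/17)) = -(-60208 + (-1944/119)**2 + 72*(-1944/119)) = -(-60208 + 3779136/14161 - 139968/119) = -1*(-865482544/14161) = 865482544/14161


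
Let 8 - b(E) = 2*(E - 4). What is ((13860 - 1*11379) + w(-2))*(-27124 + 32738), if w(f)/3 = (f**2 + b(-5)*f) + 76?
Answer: 14399910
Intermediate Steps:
b(E) = 16 - 2*E (b(E) = 8 - 2*(E - 4) = 8 - 2*(-4 + E) = 8 - (-8 + 2*E) = 8 + (8 - 2*E) = 16 - 2*E)
w(f) = 228 + 3*f**2 + 78*f (w(f) = 3*((f**2 + (16 - 2*(-5))*f) + 76) = 3*((f**2 + (16 + 10)*f) + 76) = 3*((f**2 + 26*f) + 76) = 3*(76 + f**2 + 26*f) = 228 + 3*f**2 + 78*f)
((13860 - 1*11379) + w(-2))*(-27124 + 32738) = ((13860 - 1*11379) + (228 + 3*(-2)**2 + 78*(-2)))*(-27124 + 32738) = ((13860 - 11379) + (228 + 3*4 - 156))*5614 = (2481 + (228 + 12 - 156))*5614 = (2481 + 84)*5614 = 2565*5614 = 14399910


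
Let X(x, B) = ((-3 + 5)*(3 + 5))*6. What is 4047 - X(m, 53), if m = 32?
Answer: 3951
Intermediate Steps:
X(x, B) = 96 (X(x, B) = (2*8)*6 = 16*6 = 96)
4047 - X(m, 53) = 4047 - 1*96 = 4047 - 96 = 3951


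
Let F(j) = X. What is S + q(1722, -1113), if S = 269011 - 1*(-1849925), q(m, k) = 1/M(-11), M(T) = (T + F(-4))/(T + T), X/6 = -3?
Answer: 61449166/29 ≈ 2.1189e+6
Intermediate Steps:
X = -18 (X = 6*(-3) = -18)
F(j) = -18
M(T) = (-18 + T)/(2*T) (M(T) = (T - 18)/(T + T) = (-18 + T)/((2*T)) = (-18 + T)*(1/(2*T)) = (-18 + T)/(2*T))
q(m, k) = 22/29 (q(m, k) = 1/((½)*(-18 - 11)/(-11)) = 1/((½)*(-1/11)*(-29)) = 1/(29/22) = 22/29)
S = 2118936 (S = 269011 + 1849925 = 2118936)
S + q(1722, -1113) = 2118936 + 22/29 = 61449166/29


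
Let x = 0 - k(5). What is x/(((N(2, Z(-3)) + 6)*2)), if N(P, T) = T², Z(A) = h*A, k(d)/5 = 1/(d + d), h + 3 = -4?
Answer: -1/1788 ≈ -0.00055928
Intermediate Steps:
h = -7 (h = -3 - 4 = -7)
k(d) = 5/(2*d) (k(d) = 5/(d + d) = 5/((2*d)) = 5*(1/(2*d)) = 5/(2*d))
Z(A) = -7*A
x = -½ (x = 0 - 5/(2*5) = 0 - 1*½ = 0 - ½ = -½ ≈ -0.50000)
x/(((N(2, Z(-3)) + 6)*2)) = -1/(2*((-7*(-3))² + 6))/2 = -1/(2*(21² + 6))/2 = -1/(2*(441 + 6))/2 = -1/(2*(447*2)) = -½/894 = -½*1/894 = -1/1788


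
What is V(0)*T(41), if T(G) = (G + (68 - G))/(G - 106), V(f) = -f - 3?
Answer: 204/65 ≈ 3.1385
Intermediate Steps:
V(f) = -3 - f
T(G) = 68/(-106 + G)
V(0)*T(41) = (-3 - 1*0)*(68/(-106 + 41)) = (-3 + 0)*(68/(-65)) = -204*(-1)/65 = -3*(-68/65) = 204/65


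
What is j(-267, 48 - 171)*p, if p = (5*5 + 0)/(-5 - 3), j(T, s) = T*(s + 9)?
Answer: -380475/4 ≈ -95119.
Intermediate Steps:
j(T, s) = T*(9 + s)
p = -25/8 (p = (25 + 0)/(-8) = 25*(-1/8) = -25/8 ≈ -3.1250)
j(-267, 48 - 171)*p = -267*(9 + (48 - 171))*(-25/8) = -267*(9 - 123)*(-25/8) = -267*(-114)*(-25/8) = 30438*(-25/8) = -380475/4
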